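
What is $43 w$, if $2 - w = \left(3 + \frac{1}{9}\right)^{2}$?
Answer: $- \frac{26746}{81} \approx -330.2$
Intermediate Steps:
$w = - \frac{622}{81}$ ($w = 2 - \left(3 + \frac{1}{9}\right)^{2} = 2 - \left(\frac{28}{9}\right)^{2} = 2 - \frac{784}{81} = - \frac{622}{81} \approx -7.679$)
$43 w = 43 \left(- \frac{622}{81}\right) = - \frac{26746}{81}$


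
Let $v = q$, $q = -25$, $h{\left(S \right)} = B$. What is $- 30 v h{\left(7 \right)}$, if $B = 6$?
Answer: $4500$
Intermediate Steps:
$h{\left(S \right)} = 6$
$v = -25$
$- 30 v h{\left(7 \right)} = \left(-30\right) \left(-25\right) 6 = 750 \cdot 6 = 4500$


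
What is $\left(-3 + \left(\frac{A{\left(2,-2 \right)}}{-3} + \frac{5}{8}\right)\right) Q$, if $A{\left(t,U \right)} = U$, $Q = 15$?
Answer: $- \frac{205}{8} \approx -25.625$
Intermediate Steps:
$\left(-3 + \left(\frac{A{\left(2,-2 \right)}}{-3} + \frac{5}{8}\right)\right) Q = \left(-3 + \left(- \frac{2}{-3} + \frac{5}{8}\right)\right) 15 = \left(-3 + \left(\left(-2\right) \left(- \frac{1}{3}\right) + 5 \cdot \frac{1}{8}\right)\right) 15 = \left(-3 + \left(\frac{2}{3} + \frac{5}{8}\right)\right) 15 = \left(-3 + \frac{31}{24}\right) 15 = \left(- \frac{41}{24}\right) 15 = - \frac{205}{8}$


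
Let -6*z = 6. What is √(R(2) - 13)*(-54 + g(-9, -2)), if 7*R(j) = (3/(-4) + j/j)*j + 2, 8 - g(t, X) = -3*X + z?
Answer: -51*I*√2478/14 ≈ -181.34*I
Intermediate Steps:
z = -1 (z = -⅙*6 = -1)
g(t, X) = 9 + 3*X (g(t, X) = 8 - (-3*X - 1) = 8 - (-1 - 3*X) = 8 + (1 + 3*X) = 9 + 3*X)
R(j) = 2/7 + j/28 (R(j) = ((3/(-4) + j/j)*j + 2)/7 = ((3*(-¼) + 1)*j + 2)/7 = ((-¾ + 1)*j + 2)/7 = (j/4 + 2)/7 = (2 + j/4)/7 = 2/7 + j/28)
√(R(2) - 13)*(-54 + g(-9, -2)) = √((2/7 + (1/28)*2) - 13)*(-54 + (9 + 3*(-2))) = √((2/7 + 1/14) - 13)*(-54 + (9 - 6)) = √(5/14 - 13)*(-54 + 3) = √(-177/14)*(-51) = (I*√2478/14)*(-51) = -51*I*√2478/14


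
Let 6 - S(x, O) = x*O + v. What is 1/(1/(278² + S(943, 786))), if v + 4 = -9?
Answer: -663895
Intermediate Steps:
v = -13 (v = -4 - 9 = -13)
S(x, O) = 19 - O*x (S(x, O) = 6 - (x*O - 13) = 6 - (O*x - 13) = 6 - (-13 + O*x) = 6 + (13 - O*x) = 19 - O*x)
1/(1/(278² + S(943, 786))) = 1/(1/(278² + (19 - 1*786*943))) = 1/(1/(77284 + (19 - 741198))) = 1/(1/(77284 - 741179)) = 1/(1/(-663895)) = 1/(-1/663895) = -663895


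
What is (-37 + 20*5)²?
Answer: 3969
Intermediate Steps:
(-37 + 20*5)² = (-37 + 100)² = 63² = 3969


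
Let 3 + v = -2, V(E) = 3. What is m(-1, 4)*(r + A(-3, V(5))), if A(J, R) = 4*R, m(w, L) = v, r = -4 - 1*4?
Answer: -20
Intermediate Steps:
r = -8 (r = -4 - 4 = -8)
v = -5 (v = -3 - 2 = -5)
m(w, L) = -5
m(-1, 4)*(r + A(-3, V(5))) = -5*(-8 + 4*3) = -5*(-8 + 12) = -5*4 = -20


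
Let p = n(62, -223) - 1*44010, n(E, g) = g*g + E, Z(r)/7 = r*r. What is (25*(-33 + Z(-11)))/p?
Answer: 20350/5781 ≈ 3.5202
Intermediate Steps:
Z(r) = 7*r**2 (Z(r) = 7*(r*r) = 7*r**2)
n(E, g) = E + g**2 (n(E, g) = g**2 + E = E + g**2)
p = 5781 (p = (62 + (-223)**2) - 1*44010 = (62 + 49729) - 44010 = 49791 - 44010 = 5781)
(25*(-33 + Z(-11)))/p = (25*(-33 + 7*(-11)**2))/5781 = (25*(-33 + 7*121))*(1/5781) = (25*(-33 + 847))*(1/5781) = (25*814)*(1/5781) = 20350*(1/5781) = 20350/5781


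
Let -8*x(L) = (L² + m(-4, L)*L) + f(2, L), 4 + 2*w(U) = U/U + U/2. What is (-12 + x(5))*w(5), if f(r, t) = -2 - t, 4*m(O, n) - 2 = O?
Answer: 223/64 ≈ 3.4844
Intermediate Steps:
w(U) = -3/2 + U/4 (w(U) = -2 + (U/U + U/2)/2 = -2 + (1 + U*(½))/2 = -2 + (1 + U/2)/2 = -2 + (½ + U/4) = -3/2 + U/4)
m(O, n) = ½ + O/4
x(L) = ¼ - L²/8 + 3*L/16 (x(L) = -((L² + (½ + (¼)*(-4))*L) + (-2 - L))/8 = -((L² + (½ - 1)*L) + (-2 - L))/8 = -((L² - L/2) + (-2 - L))/8 = -(-2 + L² - 3*L/2)/8 = ¼ - L²/8 + 3*L/16)
(-12 + x(5))*w(5) = (-12 + (¼ - ⅛*5² + (3/16)*5))*(-3/2 + (¼)*5) = (-12 + (¼ - ⅛*25 + 15/16))*(-3/2 + 5/4) = (-12 + (¼ - 25/8 + 15/16))*(-¼) = (-12 - 31/16)*(-¼) = -223/16*(-¼) = 223/64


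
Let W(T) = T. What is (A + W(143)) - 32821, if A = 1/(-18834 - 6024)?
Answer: -812309725/24858 ≈ -32678.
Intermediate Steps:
A = -1/24858 (A = 1/(-24858) = -1/24858 ≈ -4.0228e-5)
(A + W(143)) - 32821 = (-1/24858 + 143) - 32821 = 3554693/24858 - 32821 = -812309725/24858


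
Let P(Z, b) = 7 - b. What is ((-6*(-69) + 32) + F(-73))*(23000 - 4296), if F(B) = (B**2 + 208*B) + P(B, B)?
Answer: -174489616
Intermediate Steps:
F(B) = 7 + B**2 + 207*B (F(B) = (B**2 + 208*B) + (7 - B) = 7 + B**2 + 207*B)
((-6*(-69) + 32) + F(-73))*(23000 - 4296) = ((-6*(-69) + 32) + (7 + (-73)**2 + 207*(-73)))*(23000 - 4296) = ((414 + 32) + (7 + 5329 - 15111))*18704 = (446 - 9775)*18704 = -9329*18704 = -174489616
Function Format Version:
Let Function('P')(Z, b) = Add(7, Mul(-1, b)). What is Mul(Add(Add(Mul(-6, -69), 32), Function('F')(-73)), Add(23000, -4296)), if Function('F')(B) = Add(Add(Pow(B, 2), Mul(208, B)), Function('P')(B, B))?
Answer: -174489616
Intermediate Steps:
Function('F')(B) = Add(7, Pow(B, 2), Mul(207, B)) (Function('F')(B) = Add(Add(Pow(B, 2), Mul(208, B)), Add(7, Mul(-1, B))) = Add(7, Pow(B, 2), Mul(207, B)))
Mul(Add(Add(Mul(-6, -69), 32), Function('F')(-73)), Add(23000, -4296)) = Mul(Add(Add(Mul(-6, -69), 32), Add(7, Pow(-73, 2), Mul(207, -73))), Add(23000, -4296)) = Mul(Add(Add(414, 32), Add(7, 5329, -15111)), 18704) = Mul(Add(446, -9775), 18704) = Mul(-9329, 18704) = -174489616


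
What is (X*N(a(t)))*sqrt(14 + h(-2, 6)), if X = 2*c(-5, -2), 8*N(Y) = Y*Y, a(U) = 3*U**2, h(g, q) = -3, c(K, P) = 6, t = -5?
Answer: 16875*sqrt(11)/2 ≈ 27984.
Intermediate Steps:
N(Y) = Y**2/8 (N(Y) = (Y*Y)/8 = Y**2/8)
X = 12 (X = 2*6 = 12)
(X*N(a(t)))*sqrt(14 + h(-2, 6)) = (12*((3*(-5)**2)**2/8))*sqrt(14 - 3) = (12*((3*25)**2/8))*sqrt(11) = (12*((1/8)*75**2))*sqrt(11) = (12*((1/8)*5625))*sqrt(11) = (12*(5625/8))*sqrt(11) = 16875*sqrt(11)/2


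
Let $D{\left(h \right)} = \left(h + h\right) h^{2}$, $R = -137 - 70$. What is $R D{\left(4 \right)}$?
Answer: $-26496$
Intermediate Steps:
$R = -207$ ($R = -137 - 70 = -207$)
$D{\left(h \right)} = 2 h^{3}$ ($D{\left(h \right)} = 2 h h^{2} = 2 h^{3}$)
$R D{\left(4 \right)} = - 207 \cdot 2 \cdot 4^{3} = - 207 \cdot 2 \cdot 64 = \left(-207\right) 128 = -26496$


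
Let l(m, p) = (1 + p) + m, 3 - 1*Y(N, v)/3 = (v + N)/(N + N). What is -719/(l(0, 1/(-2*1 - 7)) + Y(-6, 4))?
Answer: -12942/169 ≈ -76.580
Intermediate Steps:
Y(N, v) = 9 - 3*(N + v)/(2*N) (Y(N, v) = 9 - 3*(v + N)/(N + N) = 9 - 3*(N + v)/(2*N))
l(m, p) = 1 + m + p
-719/(l(0, 1/(-2*1 - 7)) + Y(-6, 4)) = -719/((1 + 0 + 1/(-2*1 - 7)) + (3/2)*(-1*4 + 5*(-6))/(-6)) = -719/((1 + 0 + 1/(-2 - 7)) + (3/2)*(-⅙)*(-4 - 30)) = -719/((1 + 0 + 1/(-9)) + (3/2)*(-⅙)*(-34)) = -719/((1 + 0 - ⅑) + 17/2) = -719/(8/9 + 17/2) = -719/(169/18) = (18/169)*(-719) = -12942/169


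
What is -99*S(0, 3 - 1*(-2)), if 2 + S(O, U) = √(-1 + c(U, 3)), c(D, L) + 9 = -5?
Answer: 198 - 99*I*√15 ≈ 198.0 - 383.43*I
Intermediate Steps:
c(D, L) = -14 (c(D, L) = -9 - 5 = -14)
S(O, U) = -2 + I*√15 (S(O, U) = -2 + √(-1 - 14) = -2 + √(-15) = -2 + I*√15)
-99*S(0, 3 - 1*(-2)) = -99*(-2 + I*√15) = 198 - 99*I*√15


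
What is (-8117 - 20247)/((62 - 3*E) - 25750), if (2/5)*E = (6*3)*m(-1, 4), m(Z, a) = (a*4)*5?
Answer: 7091/9122 ≈ 0.77735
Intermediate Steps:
m(Z, a) = 20*a (m(Z, a) = (4*a)*5 = 20*a)
E = 3600 (E = 5*((6*3)*(20*4))/2 = 5*(18*80)/2 = (5/2)*1440 = 3600)
(-8117 - 20247)/((62 - 3*E) - 25750) = (-8117 - 20247)/((62 - 3*3600) - 25750) = -28364/((62 - 10800) - 25750) = -28364/(-10738 - 25750) = -28364/(-36488) = -28364*(-1/36488) = 7091/9122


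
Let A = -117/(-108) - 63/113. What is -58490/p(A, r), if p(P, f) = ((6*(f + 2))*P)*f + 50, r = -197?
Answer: -2643748/5480239 ≈ -0.48241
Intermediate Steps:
A = 713/1356 (A = -117*(-1/108) - 63*1/113 = 13/12 - 63/113 = 713/1356 ≈ 0.52581)
p(P, f) = 50 + P*f*(12 + 6*f) (p(P, f) = ((6*(2 + f))*P)*f + 50 = ((12 + 6*f)*P)*f + 50 = (P*(12 + 6*f))*f + 50 = P*f*(12 + 6*f) + 50 = 50 + P*f*(12 + 6*f))
-58490/p(A, r) = -58490/(50 + 6*(713/1356)*(-197)² + 12*(713/1356)*(-197)) = -58490/(50 + 6*(713/1356)*38809 - 140461/113) = -58490/(50 + 27670817/226 - 140461/113) = -58490/27401195/226 = -58490*226/27401195 = -2643748/5480239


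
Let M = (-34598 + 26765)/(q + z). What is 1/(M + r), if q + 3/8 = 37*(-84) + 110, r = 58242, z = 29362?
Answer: 70303/4094566438 ≈ 1.7170e-5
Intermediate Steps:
q = -23987/8 (q = -3/8 + (37*(-84) + 110) = -3/8 + (-3108 + 110) = -3/8 - 2998 = -23987/8 ≈ -2998.4)
M = -20888/70303 (M = (-34598 + 26765)/(-23987/8 + 29362) = -7833/210909/8 = -7833*8/210909 = -20888/70303 ≈ -0.29711)
1/(M + r) = 1/(-20888/70303 + 58242) = 1/(4094566438/70303) = 70303/4094566438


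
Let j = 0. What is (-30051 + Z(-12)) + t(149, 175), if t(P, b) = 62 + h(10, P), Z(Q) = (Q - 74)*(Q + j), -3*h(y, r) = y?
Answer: -86881/3 ≈ -28960.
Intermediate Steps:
h(y, r) = -y/3
Z(Q) = Q*(-74 + Q) (Z(Q) = (Q - 74)*(Q + 0) = (-74 + Q)*Q = Q*(-74 + Q))
t(P, b) = 176/3 (t(P, b) = 62 - 1/3*10 = 62 - 10/3 = 176/3)
(-30051 + Z(-12)) + t(149, 175) = (-30051 - 12*(-74 - 12)) + 176/3 = (-30051 - 12*(-86)) + 176/3 = (-30051 + 1032) + 176/3 = -29019 + 176/3 = -86881/3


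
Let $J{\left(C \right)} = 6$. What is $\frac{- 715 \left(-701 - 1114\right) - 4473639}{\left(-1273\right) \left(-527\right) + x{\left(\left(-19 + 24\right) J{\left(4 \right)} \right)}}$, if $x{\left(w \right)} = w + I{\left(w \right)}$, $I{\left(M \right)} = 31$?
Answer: $- \frac{529319}{111822} \approx -4.7336$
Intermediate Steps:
$x{\left(w \right)} = 31 + w$ ($x{\left(w \right)} = w + 31 = 31 + w$)
$\frac{- 715 \left(-701 - 1114\right) - 4473639}{\left(-1273\right) \left(-527\right) + x{\left(\left(-19 + 24\right) J{\left(4 \right)} \right)}} = \frac{- 715 \left(-701 - 1114\right) - 4473639}{\left(-1273\right) \left(-527\right) + \left(31 + \left(-19 + 24\right) 6\right)} = \frac{\left(-715\right) \left(-1815\right) - 4473639}{670871 + \left(31 + 5 \cdot 6\right)} = \frac{1297725 - 4473639}{670871 + \left(31 + 30\right)} = - \frac{3175914}{670871 + 61} = - \frac{3175914}{670932} = \left(-3175914\right) \frac{1}{670932} = - \frac{529319}{111822}$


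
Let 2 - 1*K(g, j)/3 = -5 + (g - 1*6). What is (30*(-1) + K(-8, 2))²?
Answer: 1089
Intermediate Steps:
K(g, j) = 39 - 3*g (K(g, j) = 6 - 3*(-5 + (g - 1*6)) = 6 - 3*(-5 + (g - 6)) = 6 - 3*(-5 + (-6 + g)) = 6 - 3*(-11 + g) = 6 + (33 - 3*g) = 39 - 3*g)
(30*(-1) + K(-8, 2))² = (30*(-1) + (39 - 3*(-8)))² = (-30 + (39 + 24))² = (-30 + 63)² = 33² = 1089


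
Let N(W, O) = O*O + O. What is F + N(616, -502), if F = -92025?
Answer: 159477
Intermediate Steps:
N(W, O) = O + O² (N(W, O) = O² + O = O + O²)
F + N(616, -502) = -92025 - 502*(1 - 502) = -92025 - 502*(-501) = -92025 + 251502 = 159477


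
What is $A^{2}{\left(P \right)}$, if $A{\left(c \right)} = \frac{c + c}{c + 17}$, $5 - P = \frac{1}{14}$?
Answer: $\frac{19044}{94249} \approx 0.20206$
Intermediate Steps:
$P = \frac{69}{14}$ ($P = 5 - \frac{1}{14} = \frac{69}{14} \approx 4.9286$)
$A{\left(c \right)} = \frac{2 c}{17 + c}$
$A^{2}{\left(P \right)} = \left(2 \cdot \frac{69}{14} \frac{1}{17 + \frac{69}{14}}\right)^{2} = \left(2 \cdot \frac{69}{14} \frac{1}{\frac{307}{14}}\right)^{2} = \left(2 \cdot \frac{69}{14} \cdot \frac{14}{307}\right)^{2} = \left(\frac{138}{307}\right)^{2} = \frac{19044}{94249}$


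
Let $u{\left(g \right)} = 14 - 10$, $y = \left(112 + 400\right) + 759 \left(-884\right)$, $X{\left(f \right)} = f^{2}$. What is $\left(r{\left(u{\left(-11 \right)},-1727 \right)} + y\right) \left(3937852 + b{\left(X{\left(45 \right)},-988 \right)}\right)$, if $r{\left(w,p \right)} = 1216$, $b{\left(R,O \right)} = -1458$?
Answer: $-2634345083832$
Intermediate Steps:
$y = -670444$ ($y = 512 - 670956 = -670444$)
$u{\left(g \right)} = 4$ ($u{\left(g \right)} = 14 - 10 = 4$)
$\left(r{\left(u{\left(-11 \right)},-1727 \right)} + y\right) \left(3937852 + b{\left(X{\left(45 \right)},-988 \right)}\right) = \left(1216 - 670444\right) \left(3937852 - 1458\right) = \left(-669228\right) 3936394 = -2634345083832$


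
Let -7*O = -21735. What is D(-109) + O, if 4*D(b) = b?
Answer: 12311/4 ≈ 3077.8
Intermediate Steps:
O = 3105 (O = -⅐*(-21735) = 3105)
D(b) = b/4
D(-109) + O = (¼)*(-109) + 3105 = -109/4 + 3105 = 12311/4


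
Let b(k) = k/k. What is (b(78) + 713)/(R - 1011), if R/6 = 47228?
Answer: 238/94119 ≈ 0.0025287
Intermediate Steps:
R = 283368 (R = 6*47228 = 283368)
b(k) = 1
(b(78) + 713)/(R - 1011) = (1 + 713)/(283368 - 1011) = 714/282357 = 714*(1/282357) = 238/94119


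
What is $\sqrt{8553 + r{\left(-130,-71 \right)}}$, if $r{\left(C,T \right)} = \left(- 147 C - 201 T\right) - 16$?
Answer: $\sqrt{41918} \approx 204.74$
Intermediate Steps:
$r{\left(C,T \right)} = -16 - 201 T - 147 C$ ($r{\left(C,T \right)} = \left(- 201 T - 147 C\right) - 16 = -16 - 201 T - 147 C$)
$\sqrt{8553 + r{\left(-130,-71 \right)}} = \sqrt{8553 - -33365} = \sqrt{8553 + \left(-16 + 14271 + 19110\right)} = \sqrt{8553 + 33365} = \sqrt{41918}$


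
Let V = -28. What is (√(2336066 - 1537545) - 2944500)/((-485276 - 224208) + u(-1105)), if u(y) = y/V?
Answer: 82446000/19864447 - 28*√798521/19864447 ≈ 4.1492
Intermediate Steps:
u(y) = -y/28 (u(y) = y/(-28) = -y/28)
(√(2336066 - 1537545) - 2944500)/((-485276 - 224208) + u(-1105)) = (√(2336066 - 1537545) - 2944500)/((-485276 - 224208) - 1/28*(-1105)) = (√798521 - 2944500)/(-709484 + 1105/28) = (-2944500 + √798521)/(-19864447/28) = (-2944500 + √798521)*(-28/19864447) = 82446000/19864447 - 28*√798521/19864447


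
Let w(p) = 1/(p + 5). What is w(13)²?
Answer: 1/324 ≈ 0.0030864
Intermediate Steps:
w(p) = 1/(5 + p)
w(13)² = (1/(5 + 13))² = (1/18)² = 1/324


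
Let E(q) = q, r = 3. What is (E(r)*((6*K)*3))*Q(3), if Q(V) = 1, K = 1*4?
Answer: 216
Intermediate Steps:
K = 4
(E(r)*((6*K)*3))*Q(3) = (3*((6*4)*3))*1 = (3*(24*3))*1 = (3*72)*1 = 216*1 = 216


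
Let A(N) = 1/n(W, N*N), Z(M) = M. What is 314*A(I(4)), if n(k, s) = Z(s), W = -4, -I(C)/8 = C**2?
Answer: 157/8192 ≈ 0.019165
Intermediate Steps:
I(C) = -8*C**2
n(k, s) = s
A(N) = N**(-2) (A(N) = 1/(N*N) = 1/(N**2) = N**(-2))
314*A(I(4)) = 314/(-8*4**2)**2 = 314/(-8*16)**2 = 314/(-128)**2 = 314*(1/16384) = 157/8192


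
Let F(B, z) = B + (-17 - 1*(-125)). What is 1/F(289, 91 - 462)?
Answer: 1/397 ≈ 0.0025189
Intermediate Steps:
F(B, z) = 108 + B (F(B, z) = B + (-17 + 125) = B + 108 = 108 + B)
1/F(289, 91 - 462) = 1/(108 + 289) = 1/397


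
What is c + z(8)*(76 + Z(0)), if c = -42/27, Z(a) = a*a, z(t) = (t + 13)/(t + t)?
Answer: 3535/36 ≈ 98.194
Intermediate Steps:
z(t) = (13 + t)/(2*t) (z(t) = (13 + t)/((2*t)) = (13 + t)*(1/(2*t)) = (13 + t)/(2*t))
Z(a) = a**2
c = -14/9 (c = -42*1/27 = -14/9 ≈ -1.5556)
c + z(8)*(76 + Z(0)) = -14/9 + ((1/2)*(13 + 8)/8)*(76 + 0**2) = -14/9 + ((1/2)*(1/8)*21)*(76 + 0) = -14/9 + (21/16)*76 = -14/9 + 399/4 = 3535/36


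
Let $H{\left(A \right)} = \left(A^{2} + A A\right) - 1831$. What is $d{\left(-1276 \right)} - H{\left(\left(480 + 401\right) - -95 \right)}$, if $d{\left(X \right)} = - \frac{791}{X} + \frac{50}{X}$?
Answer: $- \frac{2428636855}{1276} \approx -1.9033 \cdot 10^{6}$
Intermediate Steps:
$d{\left(X \right)} = - \frac{741}{X}$
$H{\left(A \right)} = -1831 + 2 A^{2}$ ($H{\left(A \right)} = \left(A^{2} + A^{2}\right) - 1831 = 2 A^{2} - 1831 = -1831 + 2 A^{2}$)
$d{\left(-1276 \right)} - H{\left(\left(480 + 401\right) - -95 \right)} = - \frac{741}{-1276} - \left(-1831 + 2 \left(\left(480 + 401\right) - -95\right)^{2}\right) = \left(-741\right) \left(- \frac{1}{1276}\right) - \left(-1831 + 2 \left(881 + 95\right)^{2}\right) = \frac{741}{1276} - \left(-1831 + 2 \cdot 976^{2}\right) = \frac{741}{1276} - \left(-1831 + 2 \cdot 952576\right) = \frac{741}{1276} - \left(-1831 + 1905152\right) = \frac{741}{1276} - 1903321 = - \frac{2428636855}{1276}$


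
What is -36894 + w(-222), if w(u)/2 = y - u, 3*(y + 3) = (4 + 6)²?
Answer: -109168/3 ≈ -36389.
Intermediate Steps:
y = 91/3 (y = -3 + (4 + 6)²/3 = -3 + (⅓)*10² = -3 + (⅓)*100 = -3 + 100/3 = 91/3 ≈ 30.333)
w(u) = 182/3 - 2*u (w(u) = 2*(91/3 - u) = 182/3 - 2*u)
-36894 + w(-222) = -36894 + (182/3 - 2*(-222)) = -36894 + (182/3 + 444) = -36894 + 1514/3 = -109168/3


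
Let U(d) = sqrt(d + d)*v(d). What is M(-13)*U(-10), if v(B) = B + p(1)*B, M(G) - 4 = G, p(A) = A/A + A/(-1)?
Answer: 180*I*sqrt(5) ≈ 402.49*I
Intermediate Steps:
p(A) = 1 - A (p(A) = 1 + A*(-1) = 1 - A)
M(G) = 4 + G
v(B) = B (v(B) = B + (1 - 1*1)*B = B + (1 - 1)*B = B + 0*B = B + 0 = B)
U(d) = sqrt(2)*d**(3/2) (U(d) = sqrt(d + d)*d = sqrt(2*d)*d = (sqrt(2)*sqrt(d))*d = sqrt(2)*d**(3/2))
M(-13)*U(-10) = (4 - 13)*(sqrt(2)*(-10)**(3/2)) = -9*sqrt(2)*(-10*I*sqrt(10)) = -(-180)*I*sqrt(5) = 180*I*sqrt(5)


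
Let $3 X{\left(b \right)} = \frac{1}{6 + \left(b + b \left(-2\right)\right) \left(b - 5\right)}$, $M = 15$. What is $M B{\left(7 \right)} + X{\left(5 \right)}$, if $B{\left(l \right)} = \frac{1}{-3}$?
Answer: $- \frac{89}{18} \approx -4.9444$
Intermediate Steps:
$X{\left(b \right)} = \frac{1}{3 \left(6 - b \left(-5 + b\right)\right)}$ ($X{\left(b \right)} = \frac{1}{3 \left(6 + \left(b + b \left(-2\right)\right) \left(b - 5\right)\right)} = \frac{1}{3 \left(6 + \left(b - 2 b\right) \left(-5 + b\right)\right)} = \frac{1}{3 \left(6 + - b \left(-5 + b\right)\right)} = \frac{1}{3 \left(6 - b \left(-5 + b\right)\right)}$)
$B{\left(l \right)} = - \frac{1}{3}$
$M B{\left(7 \right)} + X{\left(5 \right)} = 15 \left(- \frac{1}{3}\right) + \frac{1}{3 \left(6 - 5^{2} + 5 \cdot 5\right)} = -5 + \frac{1}{3 \left(6 - 25 + 25\right)} = -5 + \frac{1}{3 \cdot 6} = -5 + \frac{1}{3} \cdot \frac{1}{6} = -5 + \frac{1}{18} = - \frac{89}{18}$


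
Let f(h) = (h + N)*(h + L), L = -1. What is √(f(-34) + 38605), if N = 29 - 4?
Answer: 2*√9730 ≈ 197.28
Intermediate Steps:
N = 25
f(h) = (-1 + h)*(25 + h) (f(h) = (h + 25)*(h - 1) = (25 + h)*(-1 + h) = (-1 + h)*(25 + h))
√(f(-34) + 38605) = √((-25 + (-34)² + 24*(-34)) + 38605) = √((-25 + 1156 - 816) + 38605) = √(315 + 38605) = √38920 = 2*√9730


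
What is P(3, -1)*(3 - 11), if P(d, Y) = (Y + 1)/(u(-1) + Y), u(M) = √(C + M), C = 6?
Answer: 0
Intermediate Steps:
u(M) = √(6 + M)
P(d, Y) = (1 + Y)/(Y + √5) (P(d, Y) = (Y + 1)/(√(6 - 1) + Y) = (1 + Y)/(√5 + Y) = (1 + Y)/(Y + √5))
P(3, -1)*(3 - 11) = ((1 - 1)/(-1 + √5))*(3 - 11) = (0/(-1 + √5))*(-8) = 0*(-8) = 0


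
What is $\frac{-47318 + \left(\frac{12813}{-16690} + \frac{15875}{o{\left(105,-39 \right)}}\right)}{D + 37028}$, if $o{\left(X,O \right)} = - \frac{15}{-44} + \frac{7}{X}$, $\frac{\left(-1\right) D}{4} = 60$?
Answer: $- \frac{37573337677}{165163772680} \approx -0.22749$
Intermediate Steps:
$D = -240$ ($D = \left(-4\right) 60 = -240$)
$o{\left(X,O \right)} = \frac{15}{44} + \frac{7}{X}$ ($o{\left(X,O \right)} = \left(-15\right) \left(- \frac{1}{44}\right) + \frac{7}{X} = \frac{15}{44} + \frac{7}{X}$)
$\frac{-47318 + \left(\frac{12813}{-16690} + \frac{15875}{o{\left(105,-39 \right)}}\right)}{D + 37028} = \frac{-47318 + \left(\frac{12813}{-16690} + \frac{15875}{\frac{15}{44} + \frac{7}{105}}\right)}{-240 + 37028} = \frac{-47318 + \left(12813 \left(- \frac{1}{16690}\right) + \frac{15875}{\frac{15}{44} + 7 \cdot \frac{1}{105}}\right)}{36788} = \left(-47318 - \left(\frac{12813}{16690} - \frac{15875}{\frac{15}{44} + \frac{1}{15}}\right)\right) \frac{1}{36788} = \left(-47318 - \left(\frac{12813}{16690} - \frac{15875}{\frac{269}{660}}\right)\right) \frac{1}{36788} = \left(-47318 + \left(- \frac{12813}{16690} + 15875 \cdot \frac{660}{269}\right)\right) \frac{1}{36788} = \left(-47318 + \left(- \frac{12813}{16690} + \frac{10477500}{269}\right)\right) \frac{1}{36788} = \left(-47318 + \frac{174866028303}{4489610}\right) \frac{1}{36788} = \left(- \frac{37573337677}{4489610}\right) \frac{1}{36788} = - \frac{37573337677}{165163772680}$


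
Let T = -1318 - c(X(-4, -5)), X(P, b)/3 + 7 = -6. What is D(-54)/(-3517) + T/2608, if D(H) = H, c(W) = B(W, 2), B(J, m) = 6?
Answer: -1128919/2293084 ≈ -0.49231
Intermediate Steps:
X(P, b) = -39 (X(P, b) = -21 + 3*(-6) = -21 - 18 = -39)
c(W) = 6
T = -1324 (T = -1318 - 1*6 = -1318 - 6 = -1324)
D(-54)/(-3517) + T/2608 = -54/(-3517) - 1324/2608 = -54*(-1/3517) - 1324*1/2608 = 54/3517 - 331/652 = -1128919/2293084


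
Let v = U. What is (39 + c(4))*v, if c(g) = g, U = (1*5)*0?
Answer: 0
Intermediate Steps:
U = 0 (U = 5*0 = 0)
v = 0
(39 + c(4))*v = (39 + 4)*0 = 43*0 = 0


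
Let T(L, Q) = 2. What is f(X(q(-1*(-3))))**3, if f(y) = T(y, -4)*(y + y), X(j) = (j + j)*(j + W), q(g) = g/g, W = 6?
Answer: 175616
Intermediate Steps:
q(g) = 1
X(j) = 2*j*(6 + j) (X(j) = (j + j)*(j + 6) = (2*j)*(6 + j) = 2*j*(6 + j))
f(y) = 4*y (f(y) = 2*(y + y) = 2*(2*y) = 4*y)
f(X(q(-1*(-3))))**3 = (4*(2*1*(6 + 1)))**3 = (4*(2*1*7))**3 = (4*14)**3 = 56**3 = 175616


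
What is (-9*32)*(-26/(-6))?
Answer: -1248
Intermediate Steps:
(-9*32)*(-26/(-6)) = -(-7488)*(-1)/6 = -288*13/3 = -1248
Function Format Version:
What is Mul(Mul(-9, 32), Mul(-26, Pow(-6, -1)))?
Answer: -1248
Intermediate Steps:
Mul(Mul(-9, 32), Mul(-26, Pow(-6, -1))) = Mul(-288, Mul(-26, Rational(-1, 6))) = Mul(-288, Rational(13, 3)) = -1248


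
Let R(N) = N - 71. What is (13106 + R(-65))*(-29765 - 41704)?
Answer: -926952930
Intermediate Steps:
R(N) = -71 + N
(13106 + R(-65))*(-29765 - 41704) = (13106 + (-71 - 65))*(-29765 - 41704) = (13106 - 136)*(-71469) = 12970*(-71469) = -926952930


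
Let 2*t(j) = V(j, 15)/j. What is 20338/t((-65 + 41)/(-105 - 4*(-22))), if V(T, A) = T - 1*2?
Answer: -488112/5 ≈ -97622.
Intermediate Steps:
V(T, A) = -2 + T (V(T, A) = T - 2 = -2 + T)
t(j) = (-2 + j)/(2*j) (t(j) = ((-2 + j)/j)/2 = (-2 + j)/(2*j))
20338/t((-65 + 41)/(-105 - 4*(-22))) = 20338/(((-2 + (-65 + 41)/(-105 - 4*(-22)))/(2*(((-65 + 41)/(-105 - 4*(-22))))))) = 20338/(((-2 - 24/(-105 + 88))/(2*((-24/(-105 + 88)))))) = 20338/(((-2 - 24/(-17))/(2*((-24/(-17)))))) = 20338/(((-2 - 24*(-1/17))/(2*((-24*(-1/17)))))) = 20338/(((-2 + 24/17)/(2*(24/17)))) = 20338/(((½)*(17/24)*(-10/17))) = 20338/(-5/24) = 20338*(-24/5) = -488112/5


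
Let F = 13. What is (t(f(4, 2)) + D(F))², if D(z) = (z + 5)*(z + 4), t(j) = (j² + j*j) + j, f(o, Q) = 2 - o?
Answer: 97344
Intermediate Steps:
t(j) = j + 2*j² (t(j) = (j² + j²) + j = 2*j² + j = j + 2*j²)
D(z) = (4 + z)*(5 + z) (D(z) = (5 + z)*(4 + z) = (4 + z)*(5 + z))
(t(f(4, 2)) + D(F))² = ((2 - 1*4)*(1 + 2*(2 - 1*4)) + (20 + 13² + 9*13))² = ((2 - 4)*(1 + 2*(2 - 4)) + (20 + 169 + 117))² = (-2*(1 + 2*(-2)) + 306)² = (-2*(1 - 4) + 306)² = (-2*(-3) + 306)² = (6 + 306)² = 312² = 97344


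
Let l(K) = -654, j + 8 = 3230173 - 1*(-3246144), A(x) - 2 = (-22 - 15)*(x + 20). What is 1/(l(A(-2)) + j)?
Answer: 1/6475655 ≈ 1.5442e-7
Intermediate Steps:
A(x) = -738 - 37*x (A(x) = 2 + (-22 - 15)*(x + 20) = 2 - 37*(20 + x) = 2 + (-740 - 37*x) = -738 - 37*x)
j = 6476309 (j = -8 + (3230173 - 1*(-3246144)) = -8 + (3230173 + 3246144) = -8 + 6476317 = 6476309)
1/(l(A(-2)) + j) = 1/(-654 + 6476309) = 1/6475655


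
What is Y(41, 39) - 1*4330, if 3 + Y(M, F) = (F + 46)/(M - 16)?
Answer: -21648/5 ≈ -4329.6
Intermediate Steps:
Y(M, F) = -3 + (46 + F)/(-16 + M) (Y(M, F) = -3 + (F + 46)/(M - 16) = -3 + (46 + F)/(-16 + M))
Y(41, 39) - 1*4330 = (94 + 39 - 3*41)/(-16 + 41) - 1*4330 = (94 + 39 - 123)/25 - 4330 = (1/25)*10 - 4330 = ⅖ - 4330 = -21648/5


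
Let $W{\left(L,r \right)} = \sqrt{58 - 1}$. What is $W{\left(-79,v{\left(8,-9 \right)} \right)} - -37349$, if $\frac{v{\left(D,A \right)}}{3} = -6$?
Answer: $37349 + \sqrt{57} \approx 37357.0$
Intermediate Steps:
$v{\left(D,A \right)} = -18$ ($v{\left(D,A \right)} = 3 \left(-6\right) = -18$)
$W{\left(L,r \right)} = \sqrt{57}$
$W{\left(-79,v{\left(8,-9 \right)} \right)} - -37349 = \sqrt{57} - -37349 = \sqrt{57} + 37349 = 37349 + \sqrt{57}$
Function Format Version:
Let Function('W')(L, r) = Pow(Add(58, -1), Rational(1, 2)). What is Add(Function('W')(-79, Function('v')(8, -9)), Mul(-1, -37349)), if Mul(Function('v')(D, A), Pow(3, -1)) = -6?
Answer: Add(37349, Pow(57, Rational(1, 2))) ≈ 37357.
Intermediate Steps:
Function('v')(D, A) = -18 (Function('v')(D, A) = Mul(3, -6) = -18)
Function('W')(L, r) = Pow(57, Rational(1, 2))
Add(Function('W')(-79, Function('v')(8, -9)), Mul(-1, -37349)) = Add(Pow(57, Rational(1, 2)), Mul(-1, -37349)) = Add(Pow(57, Rational(1, 2)), 37349) = Add(37349, Pow(57, Rational(1, 2)))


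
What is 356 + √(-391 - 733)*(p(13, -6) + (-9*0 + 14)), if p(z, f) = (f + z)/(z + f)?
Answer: 356 + 30*I*√281 ≈ 356.0 + 502.89*I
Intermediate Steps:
p(z, f) = 1 (p(z, f) = (f + z)/(f + z) = 1)
356 + √(-391 - 733)*(p(13, -6) + (-9*0 + 14)) = 356 + √(-391 - 733)*(1 + (-9*0 + 14)) = 356 + √(-1124)*(1 + (0 + 14)) = 356 + (2*I*√281)*(1 + 14) = 356 + (2*I*√281)*15 = 356 + 30*I*√281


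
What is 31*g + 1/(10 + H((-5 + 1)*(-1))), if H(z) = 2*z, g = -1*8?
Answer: -4463/18 ≈ -247.94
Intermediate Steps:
g = -8
31*g + 1/(10 + H((-5 + 1)*(-1))) = 31*(-8) + 1/(10 + 2*((-5 + 1)*(-1))) = -248 + 1/(10 + 2*(-4*(-1))) = -248 + 1/(10 + 2*4) = -248 + 1/(10 + 8) = -248 + 1/18 = -4463/18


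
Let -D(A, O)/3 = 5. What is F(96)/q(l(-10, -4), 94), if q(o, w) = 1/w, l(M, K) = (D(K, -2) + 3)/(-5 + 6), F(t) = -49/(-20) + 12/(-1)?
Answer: -8977/10 ≈ -897.70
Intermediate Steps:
D(A, O) = -15 (D(A, O) = -3*5 = -15)
F(t) = -191/20 (F(t) = -49*(-1/20) + 12*(-1) = 49/20 - 12 = -191/20)
l(M, K) = -12 (l(M, K) = (-15 + 3)/(-5 + 6) = -12/1 = -12*1 = -12)
F(96)/q(l(-10, -4), 94) = -191/(20*(1/94)) = -191/(20*1/94) = -191/20*94 = -8977/10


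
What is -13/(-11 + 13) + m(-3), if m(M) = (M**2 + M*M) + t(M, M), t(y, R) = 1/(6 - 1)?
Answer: 117/10 ≈ 11.700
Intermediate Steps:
t(y, R) = 1/5
m(M) = 1/5 + 2*M**2 (m(M) = (M**2 + M*M) + 1/5 = (M**2 + M**2) + 1/5 = 2*M**2 + 1/5 = 1/5 + 2*M**2)
-13/(-11 + 13) + m(-3) = -13/(-11 + 13) + (1/5 + 2*(-3)**2) = -13/2 + (1/5 + 2*9) = -13*1/2 + (1/5 + 18) = -13/2 + 91/5 = 117/10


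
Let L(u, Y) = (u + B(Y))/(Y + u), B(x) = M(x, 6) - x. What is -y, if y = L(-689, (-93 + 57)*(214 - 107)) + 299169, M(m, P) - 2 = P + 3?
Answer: -1358523255/4541 ≈ -2.9917e+5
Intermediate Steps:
M(m, P) = 5 + P (M(m, P) = 2 + (P + 3) = 2 + (3 + P) = 5 + P)
B(x) = 11 - x (B(x) = (5 + 6) - x = 11 - x)
L(u, Y) = (11 + u - Y)/(Y + u) (L(u, Y) = (u + (11 - Y))/(Y + u) = (11 + u - Y)/(Y + u))
y = 1358523255/4541 (y = (11 - 689 - (-93 + 57)*(214 - 107))/((-93 + 57)*(214 - 107) - 689) + 299169 = (11 - 689 - (-36)*107)/(-36*107 - 689) + 299169 = (11 - 689 - 1*(-3852))/(-3852 - 689) + 299169 = (11 - 689 + 3852)/(-4541) + 299169 = -1/4541*3174 + 299169 = -3174/4541 + 299169 = 1358523255/4541 ≈ 2.9917e+5)
-y = -1*1358523255/4541 = -1358523255/4541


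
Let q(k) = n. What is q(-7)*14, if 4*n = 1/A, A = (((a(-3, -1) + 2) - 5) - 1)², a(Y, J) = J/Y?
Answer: 63/242 ≈ 0.26033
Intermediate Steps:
A = 121/9 (A = (((-1/(-3) + 2) - 5) - 1)² = (((-1*(-⅓) + 2) - 5) - 1)² = (((⅓ + 2) - 5) - 1)² = ((7/3 - 5) - 1)² = (-8/3 - 1)² = (-11/3)² = 121/9 ≈ 13.444)
n = 9/484 (n = 1/(4*(121/9)) = (¼)*(9/121) = 9/484 ≈ 0.018595)
q(k) = 9/484
q(-7)*14 = (9/484)*14 = 63/242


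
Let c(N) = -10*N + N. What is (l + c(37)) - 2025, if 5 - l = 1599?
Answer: -3952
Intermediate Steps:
l = -1594 (l = 5 - 1*1599 = 5 - 1599 = -1594)
c(N) = -9*N
(l + c(37)) - 2025 = (-1594 - 9*37) - 2025 = (-1594 - 333) - 2025 = -1927 - 2025 = -3952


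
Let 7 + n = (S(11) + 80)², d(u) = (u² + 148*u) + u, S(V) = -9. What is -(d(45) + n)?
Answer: -13764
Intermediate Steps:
d(u) = u² + 149*u
n = 5034 (n = -7 + (-9 + 80)² = -7 + 71² = -7 + 5041 = 5034)
-(d(45) + n) = -(45*(149 + 45) + 5034) = -(45*194 + 5034) = -(8730 + 5034) = -1*13764 = -13764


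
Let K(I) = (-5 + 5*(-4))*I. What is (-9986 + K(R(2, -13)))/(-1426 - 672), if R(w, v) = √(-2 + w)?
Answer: 4993/1049 ≈ 4.7598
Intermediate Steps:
K(I) = -25*I (K(I) = (-5 - 20)*I = -25*I)
(-9986 + K(R(2, -13)))/(-1426 - 672) = (-9986 - 25*√(-2 + 2))/(-1426 - 672) = (-9986 - 25*√0)/(-2098) = (-9986 - 25*0)*(-1/2098) = (-9986 + 0)*(-1/2098) = -9986*(-1/2098) = 4993/1049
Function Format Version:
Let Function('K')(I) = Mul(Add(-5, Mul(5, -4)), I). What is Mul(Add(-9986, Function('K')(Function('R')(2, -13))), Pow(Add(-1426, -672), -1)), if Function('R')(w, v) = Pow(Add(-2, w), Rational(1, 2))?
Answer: Rational(4993, 1049) ≈ 4.7598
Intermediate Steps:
Function('K')(I) = Mul(-25, I) (Function('K')(I) = Mul(Add(-5, -20), I) = Mul(-25, I))
Mul(Add(-9986, Function('K')(Function('R')(2, -13))), Pow(Add(-1426, -672), -1)) = Mul(Add(-9986, Mul(-25, Pow(Add(-2, 2), Rational(1, 2)))), Pow(Add(-1426, -672), -1)) = Mul(Add(-9986, Mul(-25, Pow(0, Rational(1, 2)))), Pow(-2098, -1)) = Mul(Add(-9986, Mul(-25, 0)), Rational(-1, 2098)) = Mul(Add(-9986, 0), Rational(-1, 2098)) = Mul(-9986, Rational(-1, 2098)) = Rational(4993, 1049)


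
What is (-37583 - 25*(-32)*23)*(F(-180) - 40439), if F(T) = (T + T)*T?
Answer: -467317063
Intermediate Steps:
F(T) = 2*T² (F(T) = (2*T)*T = 2*T²)
(-37583 - 25*(-32)*23)*(F(-180) - 40439) = (-37583 - 25*(-32)*23)*(2*(-180)² - 40439) = (-37583 + 800*23)*(2*32400 - 40439) = (-37583 + 18400)*(64800 - 40439) = -19183*24361 = -467317063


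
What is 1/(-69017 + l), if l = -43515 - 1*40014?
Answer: -1/152546 ≈ -6.5554e-6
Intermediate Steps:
l = -83529 (l = -43515 - 40014 = -83529)
1/(-69017 + l) = 1/(-69017 - 83529) = 1/(-152546) = -1/152546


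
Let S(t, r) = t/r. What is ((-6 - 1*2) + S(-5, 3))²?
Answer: 841/9 ≈ 93.444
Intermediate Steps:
((-6 - 1*2) + S(-5, 3))² = ((-6 - 1*2) - 5/3)² = ((-6 - 2) - 5*⅓)² = (-8 - 5/3)² = (-29/3)² = 841/9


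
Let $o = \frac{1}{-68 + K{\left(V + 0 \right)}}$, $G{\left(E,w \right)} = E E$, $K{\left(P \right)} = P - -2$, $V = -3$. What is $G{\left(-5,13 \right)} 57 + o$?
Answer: $\frac{98324}{69} \approx 1425.0$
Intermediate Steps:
$K{\left(P \right)} = 2 + P$ ($K{\left(P \right)} = P + 2 = 2 + P$)
$G{\left(E,w \right)} = E^{2}$
$o = - \frac{1}{69}$ ($o = \frac{1}{-68 + \left(2 + \left(-3 + 0\right)\right)} = \frac{1}{-68 + \left(2 - 3\right)} = \frac{1}{-68 - 1} = \frac{1}{-69} = - \frac{1}{69} \approx -0.014493$)
$G{\left(-5,13 \right)} 57 + o = \left(-5\right)^{2} \cdot 57 - \frac{1}{69} = 25 \cdot 57 - \frac{1}{69} = 1425 - \frac{1}{69} = \frac{98324}{69}$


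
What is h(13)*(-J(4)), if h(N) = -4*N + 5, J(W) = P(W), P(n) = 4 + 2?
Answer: 282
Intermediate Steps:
P(n) = 6
J(W) = 6
h(N) = 5 - 4*N
h(13)*(-J(4)) = (5 - 4*13)*(-1*6) = (5 - 52)*(-6) = -47*(-6) = 282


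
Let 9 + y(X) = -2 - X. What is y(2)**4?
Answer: 28561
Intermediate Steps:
y(X) = -11 - X (y(X) = -9 + (-2 - X) = -11 - X)
y(2)**4 = (-11 - 1*2)**4 = (-11 - 2)**4 = (-13)**4 = 28561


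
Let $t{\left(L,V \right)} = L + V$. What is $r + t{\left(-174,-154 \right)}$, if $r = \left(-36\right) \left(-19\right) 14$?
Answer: $9248$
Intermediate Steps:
$r = 9576$ ($r = 684 \cdot 14 = 9576$)
$r + t{\left(-174,-154 \right)} = 9576 - 328 = 9248$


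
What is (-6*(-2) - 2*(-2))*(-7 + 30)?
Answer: 368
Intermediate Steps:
(-6*(-2) - 2*(-2))*(-7 + 30) = (12 + 4)*23 = 16*23 = 368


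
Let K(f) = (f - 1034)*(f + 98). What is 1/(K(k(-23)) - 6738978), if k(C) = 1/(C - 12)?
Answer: -1225/8379346989 ≈ -1.4619e-7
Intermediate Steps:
k(C) = 1/(-12 + C)
K(f) = (-1034 + f)*(98 + f)
1/(K(k(-23)) - 6738978) = 1/((-101332 + (1/(-12 - 23))**2 - 936/(-12 - 23)) - 6738978) = 1/((-101332 + (1/(-35))**2 - 936/(-35)) - 6738978) = 1/((-101332 + (-1/35)**2 - 936*(-1/35)) - 6738978) = 1/((-101332 + 1/1225 + 936/35) - 6738978) = 1/(-124098939/1225 - 6738978) = 1/(-8379346989/1225) = -1225/8379346989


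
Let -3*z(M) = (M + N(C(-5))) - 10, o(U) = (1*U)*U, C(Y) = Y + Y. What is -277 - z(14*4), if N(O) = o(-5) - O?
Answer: -250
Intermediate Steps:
C(Y) = 2*Y
o(U) = U**2 (o(U) = U*U = U**2)
N(O) = 25 - O (N(O) = (-5)**2 - O = 25 - O)
z(M) = -25/3 - M/3 (z(M) = -((M + (25 - 2*(-5))) - 10)/3 = -((M + (25 - 1*(-10))) - 10)/3 = -((M + (25 + 10)) - 10)/3 = -((M + 35) - 10)/3 = -((35 + M) - 10)/3 = -(25 + M)/3 = -25/3 - M/3)
-277 - z(14*4) = -277 - (-25/3 - 14*4/3) = -277 - (-25/3 - 1/3*56) = -277 - (-25/3 - 56/3) = -277 - 1*(-27) = -277 + 27 = -250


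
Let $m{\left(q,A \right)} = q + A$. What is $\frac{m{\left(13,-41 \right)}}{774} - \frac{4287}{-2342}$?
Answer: $\frac{1626281}{906354} \approx 1.7943$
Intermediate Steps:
$m{\left(q,A \right)} = A + q$
$\frac{m{\left(13,-41 \right)}}{774} - \frac{4287}{-2342} = \frac{-41 + 13}{774} - \frac{4287}{-2342} = \left(-28\right) \frac{1}{774} - - \frac{4287}{2342} = - \frac{14}{387} + \frac{4287}{2342} = \frac{1626281}{906354}$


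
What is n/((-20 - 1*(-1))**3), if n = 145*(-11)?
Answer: 1595/6859 ≈ 0.23254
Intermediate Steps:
n = -1595
n/((-20 - 1*(-1))**3) = -1595/(-20 - 1*(-1))**3 = -1595/(-20 + 1)**3 = -1595/((-19)**3) = -1595/(-6859) = -1595*(-1/6859) = 1595/6859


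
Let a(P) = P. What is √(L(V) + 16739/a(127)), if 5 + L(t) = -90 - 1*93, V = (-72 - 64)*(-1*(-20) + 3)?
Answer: 3*I*√100711/127 ≈ 7.4965*I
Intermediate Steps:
V = -3128 (V = -136*(20 + 3) = -136*23 = -3128)
L(t) = -188 (L(t) = -5 + (-90 - 1*93) = -5 + (-90 - 93) = -5 - 183 = -188)
√(L(V) + 16739/a(127)) = √(-188 + 16739/127) = √(-7137/127) = 3*I*√100711/127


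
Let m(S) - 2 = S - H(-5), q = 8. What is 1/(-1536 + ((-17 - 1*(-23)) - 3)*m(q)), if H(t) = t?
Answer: -1/1491 ≈ -0.00067069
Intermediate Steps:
m(S) = 7 + S (m(S) = 2 + (S - 1*(-5)) = 2 + (S + 5) = 2 + (5 + S) = 7 + S)
1/(-1536 + ((-17 - 1*(-23)) - 3)*m(q)) = 1/(-1536 + ((-17 - 1*(-23)) - 3)*(7 + 8)) = 1/(-1536 + ((-17 + 23) - 3)*15) = 1/(-1536 + (6 - 3)*15) = 1/(-1536 + 3*15) = 1/(-1536 + 45) = 1/(-1491) = -1/1491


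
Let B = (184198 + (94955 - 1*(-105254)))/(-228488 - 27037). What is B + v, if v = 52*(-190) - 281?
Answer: -2596773932/255525 ≈ -10163.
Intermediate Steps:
B = -384407/255525 (B = (184198 + (94955 + 105254))/(-255525) = (184198 + 200209)*(-1/255525) = 384407*(-1/255525) = -384407/255525 ≈ -1.5044)
v = -10161 (v = -9880 - 281 = -10161)
B + v = -384407/255525 - 10161 = -2596773932/255525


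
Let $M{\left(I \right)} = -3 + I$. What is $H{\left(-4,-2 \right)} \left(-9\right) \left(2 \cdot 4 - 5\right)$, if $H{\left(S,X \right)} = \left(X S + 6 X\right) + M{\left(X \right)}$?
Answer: $243$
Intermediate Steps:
$H{\left(S,X \right)} = -3 + 7 X + S X$ ($H{\left(S,X \right)} = \left(X S + 6 X\right) + \left(-3 + X\right) = \left(S X + 6 X\right) + \left(-3 + X\right) = \left(6 X + S X\right) + \left(-3 + X\right) = -3 + 7 X + S X$)
$H{\left(-4,-2 \right)} \left(-9\right) \left(2 \cdot 4 - 5\right) = \left(-3 + 7 \left(-2\right) - -8\right) \left(-9\right) \left(2 \cdot 4 - 5\right) = \left(-3 - 14 + 8\right) \left(-9\right) \left(8 - 5\right) = \left(-9\right) \left(-9\right) 3 = 81 \cdot 3 = 243$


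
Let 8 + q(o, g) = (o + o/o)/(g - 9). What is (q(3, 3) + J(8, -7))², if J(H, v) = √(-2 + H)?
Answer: 730/9 - 52*√6/3 ≈ 38.653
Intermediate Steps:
q(o, g) = -8 + (1 + o)/(-9 + g) (q(o, g) = -8 + (o + o/o)/(g - 9) = -8 + (o + 1)/(-9 + g) = -8 + (1 + o)/(-9 + g))
(q(3, 3) + J(8, -7))² = ((73 + 3 - 8*3)/(-9 + 3) + √(-2 + 8))² = ((73 + 3 - 24)/(-6) + √6)² = (-⅙*52 + √6)² = (-26/3 + √6)²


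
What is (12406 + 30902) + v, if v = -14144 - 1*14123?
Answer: 15041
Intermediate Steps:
v = -28267 (v = -14144 - 14123 = -28267)
(12406 + 30902) + v = (12406 + 30902) - 28267 = 43308 - 28267 = 15041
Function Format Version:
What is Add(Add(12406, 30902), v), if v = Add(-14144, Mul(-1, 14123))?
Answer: 15041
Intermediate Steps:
v = -28267 (v = Add(-14144, -14123) = -28267)
Add(Add(12406, 30902), v) = Add(Add(12406, 30902), -28267) = Add(43308, -28267) = 15041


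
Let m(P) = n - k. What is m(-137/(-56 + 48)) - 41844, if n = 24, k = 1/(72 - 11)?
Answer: -2551021/61 ≈ -41820.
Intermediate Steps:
k = 1/61 ≈ 0.016393
m(P) = 1463/61 (m(P) = 24 - 1*1/61 = 24 - 1/61 = 1463/61)
m(-137/(-56 + 48)) - 41844 = 1463/61 - 41844 = -2551021/61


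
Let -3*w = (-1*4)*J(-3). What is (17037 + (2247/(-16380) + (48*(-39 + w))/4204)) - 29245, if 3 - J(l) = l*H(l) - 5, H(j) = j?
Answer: -10008364217/819780 ≈ -12209.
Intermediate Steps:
J(l) = 8 - l² (J(l) = 3 - (l*l - 5) = 3 - (l² - 5) = 3 - (-5 + l²) = 3 + (5 - l²) = 8 - l²)
w = -4/3 (w = -(-1*4)*(8 - 1*(-3)²)/3 = -(-4)*(8 - 1*9)/3 = -(-4)*(8 - 9)/3 = -(-4)*(-1)/3 = -⅓*4 = -4/3 ≈ -1.3333)
(17037 + (2247/(-16380) + (48*(-39 + w))/4204)) - 29245 = (17037 + (2247/(-16380) + (48*(-39 - 4/3))/4204)) - 29245 = (17037 + (2247*(-1/16380) + (48*(-121/3))*(1/4204))) - 29245 = (17037 + (-107/780 - 1936*1/4204)) - 29245 = (17037 + (-107/780 - 484/1051)) - 29245 = (17037 - 489977/819780) - 29245 = 13966101883/819780 - 29245 = -10008364217/819780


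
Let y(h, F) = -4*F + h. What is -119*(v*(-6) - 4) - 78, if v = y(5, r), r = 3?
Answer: -4600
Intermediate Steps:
y(h, F) = h - 4*F
v = -7 (v = 5 - 4*3 = 5 - 12 = -7)
-119*(v*(-6) - 4) - 78 = -119*(-7*(-6) - 4) - 78 = -119*(42 - 4) - 78 = -119*38 - 78 = -4522 - 78 = -4600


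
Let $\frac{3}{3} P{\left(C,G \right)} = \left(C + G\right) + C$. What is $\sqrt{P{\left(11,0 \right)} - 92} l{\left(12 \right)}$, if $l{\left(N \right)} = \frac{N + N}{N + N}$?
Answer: $i \sqrt{70} \approx 8.3666 i$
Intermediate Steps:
$P{\left(C,G \right)} = G + 2 C$ ($P{\left(C,G \right)} = \left(C + G\right) + C = G + 2 C$)
$l{\left(N \right)} = 1$ ($l{\left(N \right)} = \frac{2 N}{2 N} = 2 N \frac{1}{2 N} = 1$)
$\sqrt{P{\left(11,0 \right)} - 92} l{\left(12 \right)} = \sqrt{\left(0 + 2 \cdot 11\right) - 92} \cdot 1 = \sqrt{\left(0 + 22\right) - 92} \cdot 1 = \sqrt{22 - 92} \cdot 1 = \sqrt{-70} \cdot 1 = i \sqrt{70} \cdot 1 = i \sqrt{70}$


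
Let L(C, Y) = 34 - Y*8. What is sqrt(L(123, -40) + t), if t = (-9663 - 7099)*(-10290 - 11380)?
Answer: sqrt(363232894) ≈ 19059.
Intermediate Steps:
L(C, Y) = 34 - 8*Y
t = 363232540 (t = -16762*(-21670) = 363232540)
sqrt(L(123, -40) + t) = sqrt((34 - 8*(-40)) + 363232540) = sqrt((34 + 320) + 363232540) = sqrt(354 + 363232540) = sqrt(363232894)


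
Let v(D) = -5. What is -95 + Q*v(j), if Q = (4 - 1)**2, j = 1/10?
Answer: -140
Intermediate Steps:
j = 1/10 ≈ 0.10000
Q = 9 (Q = 3**2 = 9)
-95 + Q*v(j) = -95 + 9*(-5) = -95 - 45 = -140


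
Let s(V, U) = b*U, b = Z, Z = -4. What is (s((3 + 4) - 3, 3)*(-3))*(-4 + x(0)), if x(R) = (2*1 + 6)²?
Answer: 2160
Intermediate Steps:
x(R) = 64 (x(R) = (2 + 6)² = 8² = 64)
b = -4
s(V, U) = -4*U
(s((3 + 4) - 3, 3)*(-3))*(-4 + x(0)) = (-4*3*(-3))*(-4 + 64) = -12*(-3)*60 = 36*60 = 2160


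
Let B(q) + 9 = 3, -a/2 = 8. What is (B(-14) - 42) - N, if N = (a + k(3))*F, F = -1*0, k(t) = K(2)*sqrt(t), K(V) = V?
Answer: -48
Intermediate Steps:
a = -16 (a = -2*8 = -16)
B(q) = -6 (B(q) = -9 + 3 = -6)
k(t) = 2*sqrt(t)
F = 0
N = 0 (N = (-16 + 2*sqrt(3))*0 = 0)
(B(-14) - 42) - N = (-6 - 42) - 1*0 = -48 + 0 = -48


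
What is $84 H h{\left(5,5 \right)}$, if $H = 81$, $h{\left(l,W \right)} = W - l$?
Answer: $0$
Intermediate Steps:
$84 H h{\left(5,5 \right)} = 84 \cdot 81 \left(5 - 5\right) = 6804 \left(5 - 5\right) = 6804 \cdot 0 = 0$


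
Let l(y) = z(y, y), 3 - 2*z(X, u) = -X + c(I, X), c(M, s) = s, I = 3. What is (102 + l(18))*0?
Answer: 0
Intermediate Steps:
z(X, u) = 3/2 (z(X, u) = 3/2 - (-X + X)/2 = 3/2 - ½*0 = 3/2 + 0 = 3/2)
l(y) = 3/2
(102 + l(18))*0 = (102 + 3/2)*0 = (207/2)*0 = 0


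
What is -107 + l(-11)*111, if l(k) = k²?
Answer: 13324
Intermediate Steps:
-107 + l(-11)*111 = -107 + (-11)²*111 = -107 + 121*111 = -107 + 13431 = 13324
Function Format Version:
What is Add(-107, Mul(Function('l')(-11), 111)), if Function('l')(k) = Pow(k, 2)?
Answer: 13324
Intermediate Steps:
Add(-107, Mul(Function('l')(-11), 111)) = Add(-107, Mul(Pow(-11, 2), 111)) = Add(-107, Mul(121, 111)) = Add(-107, 13431) = 13324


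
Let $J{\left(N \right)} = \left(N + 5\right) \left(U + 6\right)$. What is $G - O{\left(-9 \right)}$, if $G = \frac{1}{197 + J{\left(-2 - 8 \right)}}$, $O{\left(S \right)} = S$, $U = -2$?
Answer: $\frac{1594}{177} \approx 9.0056$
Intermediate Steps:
$J{\left(N \right)} = 20 + 4 N$ ($J{\left(N \right)} = \left(N + 5\right) \left(-2 + 6\right) = \left(5 + N\right) 4 = 20 + 4 N$)
$G = \frac{1}{177}$ ($G = \frac{1}{197 + \left(20 + 4 \left(-2 - 8\right)\right)} = \frac{1}{197 + \left(20 + 4 \left(-10\right)\right)} = \frac{1}{197 + \left(20 - 40\right)} = \frac{1}{197 - 20} = \frac{1}{177} \approx 0.0056497$)
$G - O{\left(-9 \right)} = \frac{1}{177} - -9 = \frac{1}{177} + 9 = \frac{1594}{177}$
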